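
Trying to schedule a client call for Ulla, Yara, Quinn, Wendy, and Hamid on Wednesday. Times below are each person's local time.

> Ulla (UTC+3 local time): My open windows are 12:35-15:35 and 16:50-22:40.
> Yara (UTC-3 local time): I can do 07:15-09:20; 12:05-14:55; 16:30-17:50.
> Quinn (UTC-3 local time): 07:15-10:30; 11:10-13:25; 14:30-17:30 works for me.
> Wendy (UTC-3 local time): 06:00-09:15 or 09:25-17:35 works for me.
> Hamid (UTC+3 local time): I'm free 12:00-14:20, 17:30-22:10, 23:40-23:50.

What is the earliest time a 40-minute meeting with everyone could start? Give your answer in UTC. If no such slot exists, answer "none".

Ulla in UTC: 09:35-12:35, 13:50-19:40 (subtract 3h to convert from UTC+3).
Yara in UTC: 10:15-12:20, 15:05-17:55, 19:30-20:50 (add 3h to convert from UTC-3).
Quinn in UTC: 10:15-13:30, 14:10-16:25, 17:30-20:30 (add 3h to convert from UTC-3).
Wendy in UTC: 09:00-12:15, 12:25-20:35 (add 3h to convert from UTC-3).
Hamid in UTC: 09:00-11:20, 14:30-19:10, 20:40-20:50 (subtract 3h to convert from UTC+3).
Ulla ∩ Yara: 10:15-12:20, 15:05-17:55, 19:30-19:40.
Ulla ∩ Yara ∩ Quinn: 10:15-12:20, 15:05-16:25, 17:30-17:55, 19:30-19:40.
Ulla ∩ Yara ∩ Quinn ∩ Wendy: 10:15-12:15, 15:05-16:25, 17:30-17:55, 19:30-19:40.
Ulla ∩ Yara ∩ Quinn ∩ Wendy ∩ Hamid: 10:15-11:20, 15:05-16:25, 17:30-17:55.
Those are the intersection windows.
The first common window of at least 40 minutes is 10:15-11:20, so the earliest start is 10:15.

10:15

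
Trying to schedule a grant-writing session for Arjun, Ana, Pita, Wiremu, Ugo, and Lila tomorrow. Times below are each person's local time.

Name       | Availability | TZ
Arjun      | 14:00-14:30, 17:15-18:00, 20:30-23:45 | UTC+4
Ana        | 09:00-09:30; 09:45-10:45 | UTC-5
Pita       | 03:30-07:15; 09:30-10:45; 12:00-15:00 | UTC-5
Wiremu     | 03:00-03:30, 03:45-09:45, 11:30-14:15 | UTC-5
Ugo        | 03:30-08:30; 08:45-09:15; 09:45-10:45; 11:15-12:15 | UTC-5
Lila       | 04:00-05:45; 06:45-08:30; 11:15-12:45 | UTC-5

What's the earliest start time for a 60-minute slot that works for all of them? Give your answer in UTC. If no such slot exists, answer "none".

Arjun in UTC: 10:00-10:30, 13:15-14:00, 16:30-19:45 (subtract 4h to convert from UTC+4).
Ana in UTC: 14:00-14:30, 14:45-15:45 (add 5h to convert from UTC-5).
Pita in UTC: 08:30-12:15, 14:30-15:45, 17:00-20:00 (add 5h to convert from UTC-5).
Wiremu in UTC: 08:00-08:30, 08:45-14:45, 16:30-19:15 (add 5h to convert from UTC-5).
Ugo in UTC: 08:30-13:30, 13:45-14:15, 14:45-15:45, 16:15-17:15 (add 5h to convert from UTC-5).
Lila in UTC: 09:00-10:45, 11:45-13:30, 16:15-17:45 (add 5h to convert from UTC-5).
Arjun ∩ Ana: ∅.
Arjun ∩ Ana ∩ Pita: ∅.
Arjun ∩ Ana ∩ Pita ∩ Wiremu: ∅.
Arjun ∩ Ana ∩ Pita ∩ Wiremu ∩ Ugo: ∅.
Arjun ∩ Ana ∩ Pita ∩ Wiremu ∩ Ugo ∩ Lila: ∅.
There is no time when everyone is free.
No common window is at least 60 minutes long.

none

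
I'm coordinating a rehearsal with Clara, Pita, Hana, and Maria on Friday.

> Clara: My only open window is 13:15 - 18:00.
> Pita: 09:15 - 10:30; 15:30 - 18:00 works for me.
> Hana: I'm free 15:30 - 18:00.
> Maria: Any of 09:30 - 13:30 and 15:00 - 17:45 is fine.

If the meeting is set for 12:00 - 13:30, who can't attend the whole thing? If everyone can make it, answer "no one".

Clara, Hana, Pita

Clara: not fully free for 12:00-13:30. Pita: not fully free for 12:00-13:30. Hana: not fully free for 12:00-13:30. Maria: free for 12:00-13:30.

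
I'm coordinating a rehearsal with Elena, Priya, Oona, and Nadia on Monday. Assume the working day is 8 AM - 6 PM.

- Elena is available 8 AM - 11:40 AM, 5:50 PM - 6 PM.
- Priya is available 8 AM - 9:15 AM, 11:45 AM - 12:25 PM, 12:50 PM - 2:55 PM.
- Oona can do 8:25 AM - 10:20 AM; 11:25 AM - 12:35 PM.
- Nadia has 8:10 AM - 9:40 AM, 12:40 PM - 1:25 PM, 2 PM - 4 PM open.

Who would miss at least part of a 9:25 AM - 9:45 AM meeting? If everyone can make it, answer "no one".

Elena: free for 09:25-09:45. Priya: not fully free for 09:25-09:45. Oona: free for 09:25-09:45. Nadia: not fully free for 09:25-09:45.

Nadia, Priya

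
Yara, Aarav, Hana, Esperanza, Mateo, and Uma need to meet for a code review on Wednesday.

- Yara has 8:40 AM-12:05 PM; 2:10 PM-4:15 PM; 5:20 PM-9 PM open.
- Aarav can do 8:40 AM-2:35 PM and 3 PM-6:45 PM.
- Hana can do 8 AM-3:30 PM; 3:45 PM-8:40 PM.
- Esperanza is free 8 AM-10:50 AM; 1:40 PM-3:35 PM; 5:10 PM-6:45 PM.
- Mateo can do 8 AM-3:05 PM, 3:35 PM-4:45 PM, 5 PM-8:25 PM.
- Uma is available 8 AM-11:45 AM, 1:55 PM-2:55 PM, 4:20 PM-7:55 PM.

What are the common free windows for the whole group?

Yara ∩ Aarav: 08:40-12:05, 14:10-14:35, 15:00-16:15, 17:20-18:45.
Yara ∩ Aarav ∩ Hana: 08:40-12:05, 14:10-14:35, 15:00-15:30, 15:45-16:15, 17:20-18:45.
Yara ∩ Aarav ∩ Hana ∩ Esperanza: 08:40-10:50, 14:10-14:35, 15:00-15:30, 17:20-18:45.
Yara ∩ Aarav ∩ Hana ∩ Esperanza ∩ Mateo: 08:40-10:50, 14:10-14:35, 15:00-15:05, 17:20-18:45.
Yara ∩ Aarav ∩ Hana ∩ Esperanza ∩ Mateo ∩ Uma: 08:40-10:50, 14:10-14:35, 17:20-18:45.

08:40-10:50, 14:10-14:35, 17:20-18:45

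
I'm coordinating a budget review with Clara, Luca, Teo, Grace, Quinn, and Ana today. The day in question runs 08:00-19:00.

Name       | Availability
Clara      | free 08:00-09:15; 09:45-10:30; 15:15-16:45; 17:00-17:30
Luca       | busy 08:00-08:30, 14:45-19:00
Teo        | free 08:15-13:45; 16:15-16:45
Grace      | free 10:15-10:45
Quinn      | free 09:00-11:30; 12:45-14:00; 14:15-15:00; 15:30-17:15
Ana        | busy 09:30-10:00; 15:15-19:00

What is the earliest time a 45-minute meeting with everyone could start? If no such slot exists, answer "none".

none

Clara free: 08:00-09:15, 09:45-10:30, 15:15-16:45, 17:00-17:30.
Luca free: 08:30-14:45 (invert busy blocks within the working day).
Teo free: 08:15-13:45, 16:15-16:45.
Grace free: 10:15-10:45.
Quinn free: 09:00-11:30, 12:45-14:00, 14:15-15:00, 15:30-17:15.
Ana free: 08:00-09:30, 10:00-15:15 (invert busy blocks within the working day).
Clara ∩ Luca: 08:30-09:15, 09:45-10:30.
Clara ∩ Luca ∩ Teo: 08:30-09:15, 09:45-10:30.
Clara ∩ Luca ∩ Teo ∩ Grace: 10:15-10:30.
Clara ∩ Luca ∩ Teo ∩ Grace ∩ Quinn: 10:15-10:30.
Clara ∩ Luca ∩ Teo ∩ Grace ∩ Quinn ∩ Ana: 10:15-10:30.
So the common availability across everyone is 10:15-10:30.
No common window is at least 45 minutes long.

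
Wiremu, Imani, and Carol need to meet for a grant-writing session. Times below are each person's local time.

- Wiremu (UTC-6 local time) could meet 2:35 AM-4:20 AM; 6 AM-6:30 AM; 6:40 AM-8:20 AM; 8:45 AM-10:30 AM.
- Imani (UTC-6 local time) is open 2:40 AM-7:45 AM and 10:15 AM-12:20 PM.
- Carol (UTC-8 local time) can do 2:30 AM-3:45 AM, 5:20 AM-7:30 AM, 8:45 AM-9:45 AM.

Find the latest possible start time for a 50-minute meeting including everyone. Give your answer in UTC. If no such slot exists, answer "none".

none

Wiremu in UTC: 08:35-10:20, 12:00-12:30, 12:40-14:20, 14:45-16:30 (add 6h to convert from UTC-6).
Imani in UTC: 08:40-13:45, 16:15-18:20 (add 6h to convert from UTC-6).
Carol in UTC: 10:30-11:45, 13:20-15:30, 16:45-17:45 (add 8h to convert from UTC-8).
Wiremu ∩ Imani: 08:40-10:20, 12:00-12:30, 12:40-13:45, 16:15-16:30.
Wiremu ∩ Imani ∩ Carol: 13:20-13:45.
So the common availability across everyone is 13:20-13:45.
No common window is at least 50 minutes long.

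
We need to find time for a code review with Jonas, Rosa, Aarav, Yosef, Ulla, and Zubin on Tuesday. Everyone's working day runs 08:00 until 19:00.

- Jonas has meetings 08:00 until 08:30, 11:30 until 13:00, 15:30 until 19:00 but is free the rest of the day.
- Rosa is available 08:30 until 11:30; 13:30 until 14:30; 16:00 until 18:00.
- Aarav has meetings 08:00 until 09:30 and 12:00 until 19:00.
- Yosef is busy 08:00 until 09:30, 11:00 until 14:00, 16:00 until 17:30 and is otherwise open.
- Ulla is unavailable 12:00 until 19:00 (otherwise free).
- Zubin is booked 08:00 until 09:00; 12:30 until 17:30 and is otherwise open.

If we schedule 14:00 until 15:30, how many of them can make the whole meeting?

2

Jonas free: 08:30-11:30, 13:00-15:30 (invert busy blocks within the working day).
Rosa free: 08:30-11:30, 13:30-14:30, 16:00-18:00.
Aarav free: 09:30-12:00 (invert busy blocks within the working day).
Yosef free: 09:30-11:00, 14:00-16:00, 17:30-19:00 (invert busy blocks within the working day).
Ulla free: 08:00-12:00 (invert busy blocks within the working day).
Zubin free: 09:00-12:30, 17:30-19:00 (invert busy blocks within the working day).
Jonas and Yosef can make the full 14:00-15:30 slot — that's 2.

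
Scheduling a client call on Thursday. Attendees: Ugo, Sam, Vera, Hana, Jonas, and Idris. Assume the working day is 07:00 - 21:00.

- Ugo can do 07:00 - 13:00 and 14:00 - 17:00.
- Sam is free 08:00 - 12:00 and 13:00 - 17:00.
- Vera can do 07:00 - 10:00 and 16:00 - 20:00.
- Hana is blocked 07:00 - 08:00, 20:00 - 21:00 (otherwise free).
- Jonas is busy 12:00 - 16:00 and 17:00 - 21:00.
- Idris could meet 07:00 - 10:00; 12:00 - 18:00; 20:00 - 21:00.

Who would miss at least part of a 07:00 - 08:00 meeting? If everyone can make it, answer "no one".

Ugo free: 07:00-13:00, 14:00-17:00.
Sam free: 08:00-12:00, 13:00-17:00.
Vera free: 07:00-10:00, 16:00-20:00.
Hana free: 08:00-20:00 (invert busy blocks within the working day).
Jonas free: 07:00-12:00, 16:00-17:00 (invert busy blocks within the working day).
Idris free: 07:00-10:00, 12:00-18:00, 20:00-21:00.
Ugo: free for 07:00-08:00. Sam: not fully free for 07:00-08:00. Vera: free for 07:00-08:00. Hana: not fully free for 07:00-08:00. Jonas: free for 07:00-08:00. Idris: free for 07:00-08:00.

Hana, Sam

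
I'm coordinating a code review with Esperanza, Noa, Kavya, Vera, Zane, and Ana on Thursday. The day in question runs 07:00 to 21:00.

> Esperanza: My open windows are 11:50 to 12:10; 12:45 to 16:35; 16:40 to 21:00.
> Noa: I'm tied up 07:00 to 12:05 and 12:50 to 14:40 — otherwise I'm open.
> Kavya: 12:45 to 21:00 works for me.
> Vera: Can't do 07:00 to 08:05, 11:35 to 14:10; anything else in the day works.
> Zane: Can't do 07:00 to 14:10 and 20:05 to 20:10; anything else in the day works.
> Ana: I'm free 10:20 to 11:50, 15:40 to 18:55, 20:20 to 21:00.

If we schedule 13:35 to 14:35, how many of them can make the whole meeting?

Esperanza free: 11:50-12:10, 12:45-16:35, 16:40-21:00.
Noa free: 12:05-12:50, 14:40-21:00 (invert busy blocks within the working day).
Kavya free: 12:45-21:00.
Vera free: 08:05-11:35, 14:10-21:00 (invert busy blocks within the working day).
Zane free: 14:10-20:05, 20:10-21:00 (invert busy blocks within the working day).
Ana free: 10:20-11:50, 15:40-18:55, 20:20-21:00.
Esperanza and Kavya can make the full 13:35-14:35 slot — that's 2.

2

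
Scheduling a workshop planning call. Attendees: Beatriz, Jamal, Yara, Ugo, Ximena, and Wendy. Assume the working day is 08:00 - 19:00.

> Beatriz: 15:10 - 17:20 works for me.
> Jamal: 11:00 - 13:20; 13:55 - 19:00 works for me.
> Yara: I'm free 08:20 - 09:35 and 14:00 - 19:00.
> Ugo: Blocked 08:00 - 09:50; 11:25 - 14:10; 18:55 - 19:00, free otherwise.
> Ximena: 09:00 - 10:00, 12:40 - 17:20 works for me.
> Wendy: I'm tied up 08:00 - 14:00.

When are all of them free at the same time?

15:10-17:20

Beatriz free: 15:10-17:20.
Jamal free: 11:00-13:20, 13:55-19:00.
Yara free: 08:20-09:35, 14:00-19:00.
Ugo free: 09:50-11:25, 14:10-18:55 (invert busy blocks within the working day).
Ximena free: 09:00-10:00, 12:40-17:20.
Wendy free: 14:00-19:00 (invert busy blocks within the working day).
Beatriz ∩ Jamal: 15:10-17:20.
Beatriz ∩ Jamal ∩ Yara: 15:10-17:20.
Beatriz ∩ Jamal ∩ Yara ∩ Ugo: 15:10-17:20.
Beatriz ∩ Jamal ∩ Yara ∩ Ugo ∩ Ximena: 15:10-17:20.
Beatriz ∩ Jamal ∩ Yara ∩ Ugo ∩ Ximena ∩ Wendy: 15:10-17:20.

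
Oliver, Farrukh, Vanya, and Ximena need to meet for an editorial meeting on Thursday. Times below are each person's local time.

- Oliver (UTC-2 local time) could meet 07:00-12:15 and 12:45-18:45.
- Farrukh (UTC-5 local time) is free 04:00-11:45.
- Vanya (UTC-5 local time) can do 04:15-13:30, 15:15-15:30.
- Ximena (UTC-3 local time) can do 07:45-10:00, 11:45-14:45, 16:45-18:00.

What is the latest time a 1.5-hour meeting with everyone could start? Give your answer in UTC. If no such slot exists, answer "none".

Oliver in UTC: 09:00-14:15, 14:45-20:45 (add 2h to convert from UTC-2).
Farrukh in UTC: 09:00-16:45 (add 5h to convert from UTC-5).
Vanya in UTC: 09:15-18:30, 20:15-20:30 (add 5h to convert from UTC-5).
Ximena in UTC: 10:45-13:00, 14:45-17:45, 19:45-21:00 (add 3h to convert from UTC-3).
Oliver ∩ Farrukh: 09:00-14:15, 14:45-16:45.
Oliver ∩ Farrukh ∩ Vanya: 09:15-14:15, 14:45-16:45.
Oliver ∩ Farrukh ∩ Vanya ∩ Ximena: 10:45-13:00, 14:45-16:45.
The last common window of at least 90 minutes is 14:45-16:45; a 90-minute meeting can start as late as 15:15 and still end by 16:45.

15:15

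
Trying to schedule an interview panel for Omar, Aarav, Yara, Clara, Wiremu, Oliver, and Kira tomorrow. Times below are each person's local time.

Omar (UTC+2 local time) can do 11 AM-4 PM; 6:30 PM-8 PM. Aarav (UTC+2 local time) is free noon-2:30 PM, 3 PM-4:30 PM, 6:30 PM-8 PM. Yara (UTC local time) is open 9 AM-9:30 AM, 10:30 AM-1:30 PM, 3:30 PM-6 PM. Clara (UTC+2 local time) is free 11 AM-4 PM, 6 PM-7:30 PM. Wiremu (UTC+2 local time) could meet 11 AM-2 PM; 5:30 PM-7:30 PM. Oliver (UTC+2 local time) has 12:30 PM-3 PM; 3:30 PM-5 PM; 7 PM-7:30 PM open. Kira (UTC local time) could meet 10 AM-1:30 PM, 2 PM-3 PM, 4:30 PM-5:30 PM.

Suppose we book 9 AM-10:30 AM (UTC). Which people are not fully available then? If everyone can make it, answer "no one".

Omar in UTC: 09:00-14:00, 16:30-18:00 (subtract 2h to convert from UTC+2).
Aarav in UTC: 10:00-12:30, 13:00-14:30, 16:30-18:00 (subtract 2h to convert from UTC+2).
Yara in UTC: 09:00-09:30, 10:30-13:30, 15:30-18:00.
Clara in UTC: 09:00-14:00, 16:00-17:30 (subtract 2h to convert from UTC+2).
Wiremu in UTC: 09:00-12:00, 15:30-17:30 (subtract 2h to convert from UTC+2).
Oliver in UTC: 10:30-13:00, 13:30-15:00, 17:00-17:30 (subtract 2h to convert from UTC+2).
Kira in UTC: 10:00-13:30, 14:00-15:00, 16:30-17:30.
Omar: free for 09:00-10:30. Aarav: not fully free for 09:00-10:30. Yara: not fully free for 09:00-10:30. Clara: free for 09:00-10:30. Wiremu: free for 09:00-10:30. Oliver: not fully free for 09:00-10:30. Kira: not fully free for 09:00-10:30.

Aarav, Kira, Oliver, Yara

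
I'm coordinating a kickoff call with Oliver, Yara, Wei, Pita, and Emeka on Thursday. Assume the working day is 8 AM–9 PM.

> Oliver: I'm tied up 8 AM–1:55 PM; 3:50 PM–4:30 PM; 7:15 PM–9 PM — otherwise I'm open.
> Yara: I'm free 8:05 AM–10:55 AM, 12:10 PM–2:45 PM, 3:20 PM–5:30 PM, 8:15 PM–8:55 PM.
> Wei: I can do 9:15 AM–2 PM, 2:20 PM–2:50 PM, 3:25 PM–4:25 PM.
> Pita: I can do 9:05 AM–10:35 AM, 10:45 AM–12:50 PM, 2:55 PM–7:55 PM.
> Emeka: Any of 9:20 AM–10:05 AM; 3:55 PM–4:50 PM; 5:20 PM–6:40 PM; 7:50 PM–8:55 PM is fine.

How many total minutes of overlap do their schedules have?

Oliver free: 13:55-15:50, 16:30-19:15 (invert busy blocks within the working day).
Yara free: 08:05-10:55, 12:10-14:45, 15:20-17:30, 20:15-20:55.
Wei free: 09:15-14:00, 14:20-14:50, 15:25-16:25.
Pita free: 09:05-10:35, 10:45-12:50, 14:55-19:55.
Emeka free: 09:20-10:05, 15:55-16:50, 17:20-18:40, 19:50-20:55.
Oliver ∩ Yara: 13:55-14:45, 15:20-15:50, 16:30-17:30.
Oliver ∩ Yara ∩ Wei: 13:55-14:00, 14:20-14:45, 15:25-15:50.
Oliver ∩ Yara ∩ Wei ∩ Pita: 15:25-15:50.
Oliver ∩ Yara ∩ Wei ∩ Pita ∩ Emeka: ∅.
There is no time when everyone is free.
There is no common window, so the total is 0 minutes.

0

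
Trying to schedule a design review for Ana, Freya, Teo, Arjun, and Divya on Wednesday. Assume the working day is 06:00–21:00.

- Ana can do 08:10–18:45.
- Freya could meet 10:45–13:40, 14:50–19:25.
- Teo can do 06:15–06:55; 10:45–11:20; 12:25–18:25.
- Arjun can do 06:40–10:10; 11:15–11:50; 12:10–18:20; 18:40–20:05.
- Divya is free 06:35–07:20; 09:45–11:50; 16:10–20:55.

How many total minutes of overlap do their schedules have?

Ana ∩ Freya: 10:45-13:40, 14:50-18:45.
Ana ∩ Freya ∩ Teo: 10:45-11:20, 12:25-13:40, 14:50-18:25.
Ana ∩ Freya ∩ Teo ∩ Arjun: 11:15-11:20, 12:25-13:40, 14:50-18:20.
Ana ∩ Freya ∩ Teo ∩ Arjun ∩ Divya: 11:15-11:20, 16:10-18:20.
Summing the common windows: 5 + 130 = 135 minutes.

135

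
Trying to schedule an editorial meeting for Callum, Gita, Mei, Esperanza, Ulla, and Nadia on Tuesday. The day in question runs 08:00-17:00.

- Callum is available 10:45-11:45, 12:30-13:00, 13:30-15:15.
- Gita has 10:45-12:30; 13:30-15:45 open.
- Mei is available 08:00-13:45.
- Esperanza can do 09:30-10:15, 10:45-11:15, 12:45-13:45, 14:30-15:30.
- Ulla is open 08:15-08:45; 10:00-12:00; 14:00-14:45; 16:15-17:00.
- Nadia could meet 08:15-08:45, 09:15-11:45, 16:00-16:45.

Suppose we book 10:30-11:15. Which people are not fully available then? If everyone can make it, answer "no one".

Callum: not fully free for 10:30-11:15. Gita: not fully free for 10:30-11:15. Mei: free for 10:30-11:15. Esperanza: not fully free for 10:30-11:15. Ulla: free for 10:30-11:15. Nadia: free for 10:30-11:15.

Callum, Esperanza, Gita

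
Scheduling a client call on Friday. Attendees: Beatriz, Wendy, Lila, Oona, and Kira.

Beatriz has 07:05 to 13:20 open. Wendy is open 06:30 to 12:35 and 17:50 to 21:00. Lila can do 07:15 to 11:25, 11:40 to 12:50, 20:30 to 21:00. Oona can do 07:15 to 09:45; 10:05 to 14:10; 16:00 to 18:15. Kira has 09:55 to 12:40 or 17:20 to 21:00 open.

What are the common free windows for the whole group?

10:05-11:25, 11:40-12:35

Beatriz ∩ Wendy: 07:05-12:35.
Beatriz ∩ Wendy ∩ Lila: 07:15-11:25, 11:40-12:35.
Beatriz ∩ Wendy ∩ Lila ∩ Oona: 07:15-09:45, 10:05-11:25, 11:40-12:35.
Beatriz ∩ Wendy ∩ Lila ∩ Oona ∩ Kira: 10:05-11:25, 11:40-12:35.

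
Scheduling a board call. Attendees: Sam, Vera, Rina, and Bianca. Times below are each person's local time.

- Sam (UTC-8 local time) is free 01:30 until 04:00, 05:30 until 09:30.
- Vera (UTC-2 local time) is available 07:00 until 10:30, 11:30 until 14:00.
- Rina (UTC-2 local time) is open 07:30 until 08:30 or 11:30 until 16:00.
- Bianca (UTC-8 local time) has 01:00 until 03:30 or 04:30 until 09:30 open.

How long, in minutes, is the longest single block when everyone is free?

Sam in UTC: 09:30-12:00, 13:30-17:30 (add 8h to convert from UTC-8).
Vera in UTC: 09:00-12:30, 13:30-16:00 (add 2h to convert from UTC-2).
Rina in UTC: 09:30-10:30, 13:30-18:00 (add 2h to convert from UTC-2).
Bianca in UTC: 09:00-11:30, 12:30-17:30 (add 8h to convert from UTC-8).
Sam ∩ Vera: 09:30-12:00, 13:30-16:00.
Sam ∩ Vera ∩ Rina: 09:30-10:30, 13:30-16:00.
Sam ∩ Vera ∩ Rina ∩ Bianca: 09:30-10:30, 13:30-16:00.
Those are the intersection windows.
The longest is 13:30-16:00 at 150 minutes.

150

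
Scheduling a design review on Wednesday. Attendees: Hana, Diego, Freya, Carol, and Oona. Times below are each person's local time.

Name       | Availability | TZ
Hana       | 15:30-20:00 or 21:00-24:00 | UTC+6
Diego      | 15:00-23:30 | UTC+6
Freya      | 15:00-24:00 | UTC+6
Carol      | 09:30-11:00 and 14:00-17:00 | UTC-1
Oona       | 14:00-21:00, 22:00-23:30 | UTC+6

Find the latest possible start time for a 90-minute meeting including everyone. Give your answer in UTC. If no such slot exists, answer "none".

16:00

Hana in UTC: 09:30-14:00, 15:00-18:00 (subtract 6h to convert from UTC+6).
Diego in UTC: 09:00-17:30 (subtract 6h to convert from UTC+6).
Freya in UTC: 09:00-18:00 (subtract 6h to convert from UTC+6).
Carol in UTC: 10:30-12:00, 15:00-18:00 (add 1h to convert from UTC-1).
Oona in UTC: 08:00-15:00, 16:00-17:30 (subtract 6h to convert from UTC+6).
Hana ∩ Diego: 09:30-14:00, 15:00-17:30.
Hana ∩ Diego ∩ Freya: 09:30-14:00, 15:00-17:30.
Hana ∩ Diego ∩ Freya ∩ Carol: 10:30-12:00, 15:00-17:30.
Hana ∩ Diego ∩ Freya ∩ Carol ∩ Oona: 10:30-12:00, 16:00-17:30.
The last common window of at least 90 minutes is 16:00-17:30; a 90-minute meeting can start as late as 16:00 and still end by 17:30.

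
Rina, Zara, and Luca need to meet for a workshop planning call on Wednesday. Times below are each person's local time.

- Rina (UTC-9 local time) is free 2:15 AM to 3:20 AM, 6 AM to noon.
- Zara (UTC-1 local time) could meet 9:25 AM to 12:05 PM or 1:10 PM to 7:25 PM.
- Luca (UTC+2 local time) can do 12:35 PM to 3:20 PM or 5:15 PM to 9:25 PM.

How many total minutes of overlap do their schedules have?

315

Rina in UTC: 11:15-12:20, 15:00-21:00 (add 9h to convert from UTC-9).
Zara in UTC: 10:25-13:05, 14:10-20:25 (add 1h to convert from UTC-1).
Luca in UTC: 10:35-13:20, 15:15-19:25 (subtract 2h to convert from UTC+2).
Rina ∩ Zara: 11:15-12:20, 15:00-20:25.
Rina ∩ Zara ∩ Luca: 11:15-12:20, 15:15-19:25.
Summing the common windows: 65 + 250 = 315 minutes.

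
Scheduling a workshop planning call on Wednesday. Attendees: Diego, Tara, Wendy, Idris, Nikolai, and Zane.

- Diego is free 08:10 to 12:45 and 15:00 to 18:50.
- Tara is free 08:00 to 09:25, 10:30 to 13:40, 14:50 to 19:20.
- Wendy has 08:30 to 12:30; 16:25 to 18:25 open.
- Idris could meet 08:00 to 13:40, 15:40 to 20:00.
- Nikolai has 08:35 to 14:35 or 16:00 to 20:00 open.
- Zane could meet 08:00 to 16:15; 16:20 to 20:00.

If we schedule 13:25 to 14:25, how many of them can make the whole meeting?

2

Nikolai and Zane can make the full 13:25-14:25 slot — that's 2.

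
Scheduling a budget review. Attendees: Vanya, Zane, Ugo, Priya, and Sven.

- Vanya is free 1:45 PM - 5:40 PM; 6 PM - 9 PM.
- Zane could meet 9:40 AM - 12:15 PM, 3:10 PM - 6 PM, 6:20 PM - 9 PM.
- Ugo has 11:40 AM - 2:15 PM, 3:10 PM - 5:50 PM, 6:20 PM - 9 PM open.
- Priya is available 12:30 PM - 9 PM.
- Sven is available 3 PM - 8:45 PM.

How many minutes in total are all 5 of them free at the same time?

Vanya ∩ Zane: 15:10-17:40, 18:20-21:00.
Vanya ∩ Zane ∩ Ugo: 15:10-17:40, 18:20-21:00.
Vanya ∩ Zane ∩ Ugo ∩ Priya: 15:10-17:40, 18:20-21:00.
Vanya ∩ Zane ∩ Ugo ∩ Priya ∩ Sven: 15:10-17:40, 18:20-20:45.
Summing the common windows: 150 + 145 = 295 minutes.

295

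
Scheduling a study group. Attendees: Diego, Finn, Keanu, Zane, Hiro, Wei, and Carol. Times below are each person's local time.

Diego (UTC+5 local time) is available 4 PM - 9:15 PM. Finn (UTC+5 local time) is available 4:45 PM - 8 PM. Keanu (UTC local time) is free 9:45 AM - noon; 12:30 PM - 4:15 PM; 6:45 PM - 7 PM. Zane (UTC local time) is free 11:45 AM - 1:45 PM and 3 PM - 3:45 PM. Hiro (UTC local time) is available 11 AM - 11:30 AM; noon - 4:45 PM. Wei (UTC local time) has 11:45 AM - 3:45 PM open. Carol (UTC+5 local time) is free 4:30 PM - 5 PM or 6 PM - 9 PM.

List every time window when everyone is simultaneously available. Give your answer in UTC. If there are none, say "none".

13:00-13:45

Diego in UTC: 11:00-16:15 (subtract 5h to convert from UTC+5).
Finn in UTC: 11:45-15:00 (subtract 5h to convert from UTC+5).
Keanu in UTC: 09:45-12:00, 12:30-16:15, 18:45-19:00.
Zane in UTC: 11:45-13:45, 15:00-15:45.
Hiro in UTC: 11:00-11:30, 12:00-16:45.
Wei in UTC: 11:45-15:45.
Carol in UTC: 11:30-12:00, 13:00-16:00 (subtract 5h to convert from UTC+5).
Diego ∩ Finn: 11:45-15:00.
Diego ∩ Finn ∩ Keanu: 11:45-12:00, 12:30-15:00.
Diego ∩ Finn ∩ Keanu ∩ Zane: 11:45-12:00, 12:30-13:45.
Diego ∩ Finn ∩ Keanu ∩ Zane ∩ Hiro: 12:30-13:45.
Diego ∩ Finn ∩ Keanu ∩ Zane ∩ Hiro ∩ Wei: 12:30-13:45.
Diego ∩ Finn ∩ Keanu ∩ Zane ∩ Hiro ∩ Wei ∩ Carol: 13:00-13:45.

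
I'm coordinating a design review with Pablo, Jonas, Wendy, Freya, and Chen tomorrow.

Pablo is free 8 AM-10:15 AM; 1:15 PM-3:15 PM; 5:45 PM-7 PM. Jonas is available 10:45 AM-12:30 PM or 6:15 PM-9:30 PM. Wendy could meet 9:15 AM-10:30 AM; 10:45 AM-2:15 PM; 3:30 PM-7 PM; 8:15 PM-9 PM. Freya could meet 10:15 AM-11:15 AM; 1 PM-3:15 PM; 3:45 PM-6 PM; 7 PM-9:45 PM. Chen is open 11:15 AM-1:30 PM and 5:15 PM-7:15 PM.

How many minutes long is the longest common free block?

0

Pablo ∩ Jonas: 18:15-19:00.
Pablo ∩ Jonas ∩ Wendy: 18:15-19:00.
Pablo ∩ Jonas ∩ Wendy ∩ Freya: ∅.
Pablo ∩ Jonas ∩ Wendy ∩ Freya ∩ Chen: ∅.
There is no time when everyone is free.
No common window exists, so the longest block is 0 minutes.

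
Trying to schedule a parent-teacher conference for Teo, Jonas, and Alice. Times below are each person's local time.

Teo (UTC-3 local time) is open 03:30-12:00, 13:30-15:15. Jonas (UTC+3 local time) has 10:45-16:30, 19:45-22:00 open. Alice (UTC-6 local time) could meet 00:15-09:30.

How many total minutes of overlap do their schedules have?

Teo in UTC: 06:30-15:00, 16:30-18:15 (add 3h to convert from UTC-3).
Jonas in UTC: 07:45-13:30, 16:45-19:00 (subtract 3h to convert from UTC+3).
Alice in UTC: 06:15-15:30 (add 6h to convert from UTC-6).
Teo ∩ Jonas: 07:45-13:30, 16:45-18:15.
Teo ∩ Jonas ∩ Alice: 07:45-13:30.
That's a single block of 345 minutes.

345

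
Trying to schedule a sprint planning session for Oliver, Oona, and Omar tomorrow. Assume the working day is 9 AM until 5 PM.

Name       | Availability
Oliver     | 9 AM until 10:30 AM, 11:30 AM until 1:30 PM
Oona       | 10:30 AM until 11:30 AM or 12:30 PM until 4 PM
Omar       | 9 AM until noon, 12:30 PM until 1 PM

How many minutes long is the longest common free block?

30

Oliver ∩ Oona: 12:30-13:30.
Oliver ∩ Oona ∩ Omar: 12:30-13:00.
Those are the intersection windows.
The longest is 12:30-13:00 at 30 minutes.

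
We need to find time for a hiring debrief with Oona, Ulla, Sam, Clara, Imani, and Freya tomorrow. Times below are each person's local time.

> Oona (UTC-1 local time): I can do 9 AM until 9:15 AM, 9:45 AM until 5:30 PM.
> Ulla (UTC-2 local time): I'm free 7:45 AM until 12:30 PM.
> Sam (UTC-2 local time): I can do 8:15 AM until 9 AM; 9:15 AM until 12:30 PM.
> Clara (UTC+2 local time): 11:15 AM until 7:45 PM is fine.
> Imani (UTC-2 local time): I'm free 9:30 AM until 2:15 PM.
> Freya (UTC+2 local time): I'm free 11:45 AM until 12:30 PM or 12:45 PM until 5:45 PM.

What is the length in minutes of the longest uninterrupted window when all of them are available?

Oona in UTC: 10:00-10:15, 10:45-18:30 (add 1h to convert from UTC-1).
Ulla in UTC: 09:45-14:30 (add 2h to convert from UTC-2).
Sam in UTC: 10:15-11:00, 11:15-14:30 (add 2h to convert from UTC-2).
Clara in UTC: 09:15-17:45 (subtract 2h to convert from UTC+2).
Imani in UTC: 11:30-16:15 (add 2h to convert from UTC-2).
Freya in UTC: 09:45-10:30, 10:45-15:45 (subtract 2h to convert from UTC+2).
Oona ∩ Ulla: 10:00-10:15, 10:45-14:30.
Oona ∩ Ulla ∩ Sam: 10:45-11:00, 11:15-14:30.
Oona ∩ Ulla ∩ Sam ∩ Clara: 10:45-11:00, 11:15-14:30.
Oona ∩ Ulla ∩ Sam ∩ Clara ∩ Imani: 11:30-14:30.
Oona ∩ Ulla ∩ Sam ∩ Clara ∩ Imani ∩ Freya: 11:30-14:30.
The longest is 11:30-14:30 at 180 minutes.

180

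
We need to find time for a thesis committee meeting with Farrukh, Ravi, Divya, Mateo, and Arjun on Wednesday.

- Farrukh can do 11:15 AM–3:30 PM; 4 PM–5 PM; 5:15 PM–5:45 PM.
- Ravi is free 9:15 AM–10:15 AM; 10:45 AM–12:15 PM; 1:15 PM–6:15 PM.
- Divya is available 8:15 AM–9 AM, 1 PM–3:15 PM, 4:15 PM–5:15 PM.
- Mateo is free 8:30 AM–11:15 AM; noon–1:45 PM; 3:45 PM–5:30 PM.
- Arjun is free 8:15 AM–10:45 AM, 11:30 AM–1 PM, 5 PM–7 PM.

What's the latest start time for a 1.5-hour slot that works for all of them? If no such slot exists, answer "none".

Farrukh ∩ Ravi: 11:15-12:15, 13:15-15:30, 16:00-17:00, 17:15-17:45.
Farrukh ∩ Ravi ∩ Divya: 13:15-15:15, 16:15-17:00.
Farrukh ∩ Ravi ∩ Divya ∩ Mateo: 13:15-13:45, 16:15-17:00.
Farrukh ∩ Ravi ∩ Divya ∩ Mateo ∩ Arjun: ∅.
There is no time when everyone is free.
No common window is at least 90 minutes long.

none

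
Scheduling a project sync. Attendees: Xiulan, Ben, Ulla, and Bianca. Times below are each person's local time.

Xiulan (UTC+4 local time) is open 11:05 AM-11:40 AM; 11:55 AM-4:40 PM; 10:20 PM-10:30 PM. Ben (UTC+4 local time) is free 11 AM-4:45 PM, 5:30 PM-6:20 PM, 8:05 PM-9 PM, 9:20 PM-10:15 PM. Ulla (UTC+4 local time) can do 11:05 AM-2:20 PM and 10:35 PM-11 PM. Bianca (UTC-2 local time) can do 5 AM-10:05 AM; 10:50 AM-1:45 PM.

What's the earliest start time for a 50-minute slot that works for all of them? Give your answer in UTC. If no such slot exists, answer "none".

07:55

Xiulan in UTC: 07:05-07:40, 07:55-12:40, 18:20-18:30 (subtract 4h to convert from UTC+4).
Ben in UTC: 07:00-12:45, 13:30-14:20, 16:05-17:00, 17:20-18:15 (subtract 4h to convert from UTC+4).
Ulla in UTC: 07:05-10:20, 18:35-19:00 (subtract 4h to convert from UTC+4).
Bianca in UTC: 07:00-12:05, 12:50-15:45 (add 2h to convert from UTC-2).
Xiulan ∩ Ben: 07:05-07:40, 07:55-12:40.
Xiulan ∩ Ben ∩ Ulla: 07:05-07:40, 07:55-10:20.
Xiulan ∩ Ben ∩ Ulla ∩ Bianca: 07:05-07:40, 07:55-10:20.
So the common availability across everyone is 07:05-07:40, 07:55-10:20.
The first common window of at least 50 minutes is 07:55-10:20, so the earliest start is 07:55.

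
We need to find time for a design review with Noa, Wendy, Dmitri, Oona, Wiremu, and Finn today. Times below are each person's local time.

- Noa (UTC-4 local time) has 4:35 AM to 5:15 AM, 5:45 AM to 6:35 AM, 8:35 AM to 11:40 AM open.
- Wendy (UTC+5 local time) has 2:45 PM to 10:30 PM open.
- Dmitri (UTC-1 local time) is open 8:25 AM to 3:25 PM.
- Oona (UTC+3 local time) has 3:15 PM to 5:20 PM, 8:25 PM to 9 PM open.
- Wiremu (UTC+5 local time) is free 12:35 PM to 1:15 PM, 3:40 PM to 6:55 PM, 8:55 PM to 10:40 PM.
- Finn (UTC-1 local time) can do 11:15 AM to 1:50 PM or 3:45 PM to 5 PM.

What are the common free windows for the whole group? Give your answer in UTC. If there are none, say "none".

12:35-13:55

Noa in UTC: 08:35-09:15, 09:45-10:35, 12:35-15:40 (add 4h to convert from UTC-4).
Wendy in UTC: 09:45-17:30 (subtract 5h to convert from UTC+5).
Dmitri in UTC: 09:25-16:25 (add 1h to convert from UTC-1).
Oona in UTC: 12:15-14:20, 17:25-18:00 (subtract 3h to convert from UTC+3).
Wiremu in UTC: 07:35-08:15, 10:40-13:55, 15:55-17:40 (subtract 5h to convert from UTC+5).
Finn in UTC: 12:15-14:50, 16:45-18:00 (add 1h to convert from UTC-1).
Noa ∩ Wendy: 09:45-10:35, 12:35-15:40.
Noa ∩ Wendy ∩ Dmitri: 09:45-10:35, 12:35-15:40.
Noa ∩ Wendy ∩ Dmitri ∩ Oona: 12:35-14:20.
Noa ∩ Wendy ∩ Dmitri ∩ Oona ∩ Wiremu: 12:35-13:55.
Noa ∩ Wendy ∩ Dmitri ∩ Oona ∩ Wiremu ∩ Finn: 12:35-13:55.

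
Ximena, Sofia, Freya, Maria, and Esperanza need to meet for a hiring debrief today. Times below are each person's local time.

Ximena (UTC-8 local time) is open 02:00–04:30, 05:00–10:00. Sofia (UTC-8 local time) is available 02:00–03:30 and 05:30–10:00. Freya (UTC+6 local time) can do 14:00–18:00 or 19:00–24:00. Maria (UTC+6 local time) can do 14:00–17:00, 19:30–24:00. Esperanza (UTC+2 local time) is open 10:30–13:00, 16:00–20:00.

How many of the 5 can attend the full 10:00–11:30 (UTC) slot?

Ximena in UTC: 10:00-12:30, 13:00-18:00 (add 8h to convert from UTC-8).
Sofia in UTC: 10:00-11:30, 13:30-18:00 (add 8h to convert from UTC-8).
Freya in UTC: 08:00-12:00, 13:00-18:00 (subtract 6h to convert from UTC+6).
Maria in UTC: 08:00-11:00, 13:30-18:00 (subtract 6h to convert from UTC+6).
Esperanza in UTC: 08:30-11:00, 14:00-18:00 (subtract 2h to convert from UTC+2).
Ximena, Sofia, and Freya can make the full 10:00-11:30 slot — that's 3.

3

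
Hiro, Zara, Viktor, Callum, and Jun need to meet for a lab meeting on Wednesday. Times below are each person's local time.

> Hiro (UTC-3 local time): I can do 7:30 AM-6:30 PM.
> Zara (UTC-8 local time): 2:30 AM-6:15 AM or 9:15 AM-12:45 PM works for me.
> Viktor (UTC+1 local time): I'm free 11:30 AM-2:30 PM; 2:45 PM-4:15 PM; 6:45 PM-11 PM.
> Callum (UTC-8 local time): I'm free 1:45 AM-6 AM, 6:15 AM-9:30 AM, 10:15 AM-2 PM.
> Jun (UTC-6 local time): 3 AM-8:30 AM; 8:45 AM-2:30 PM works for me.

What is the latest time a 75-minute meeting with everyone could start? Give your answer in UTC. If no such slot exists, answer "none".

19:15

Hiro in UTC: 10:30-21:30 (add 3h to convert from UTC-3).
Zara in UTC: 10:30-14:15, 17:15-20:45 (add 8h to convert from UTC-8).
Viktor in UTC: 10:30-13:30, 13:45-15:15, 17:45-22:00 (subtract 1h to convert from UTC+1).
Callum in UTC: 09:45-14:00, 14:15-17:30, 18:15-22:00 (add 8h to convert from UTC-8).
Jun in UTC: 09:00-14:30, 14:45-20:30 (add 6h to convert from UTC-6).
Hiro ∩ Zara: 10:30-14:15, 17:15-20:45.
Hiro ∩ Zara ∩ Viktor: 10:30-13:30, 13:45-14:15, 17:45-20:45.
Hiro ∩ Zara ∩ Viktor ∩ Callum: 10:30-13:30, 13:45-14:00, 18:15-20:45.
Hiro ∩ Zara ∩ Viktor ∩ Callum ∩ Jun: 10:30-13:30, 13:45-14:00, 18:15-20:30.
So the common availability across everyone is 10:30-13:30, 13:45-14:00, 18:15-20:30.
The last common window of at least 75 minutes is 18:15-20:30; a 75-minute meeting can start as late as 19:15 and still end by 20:30.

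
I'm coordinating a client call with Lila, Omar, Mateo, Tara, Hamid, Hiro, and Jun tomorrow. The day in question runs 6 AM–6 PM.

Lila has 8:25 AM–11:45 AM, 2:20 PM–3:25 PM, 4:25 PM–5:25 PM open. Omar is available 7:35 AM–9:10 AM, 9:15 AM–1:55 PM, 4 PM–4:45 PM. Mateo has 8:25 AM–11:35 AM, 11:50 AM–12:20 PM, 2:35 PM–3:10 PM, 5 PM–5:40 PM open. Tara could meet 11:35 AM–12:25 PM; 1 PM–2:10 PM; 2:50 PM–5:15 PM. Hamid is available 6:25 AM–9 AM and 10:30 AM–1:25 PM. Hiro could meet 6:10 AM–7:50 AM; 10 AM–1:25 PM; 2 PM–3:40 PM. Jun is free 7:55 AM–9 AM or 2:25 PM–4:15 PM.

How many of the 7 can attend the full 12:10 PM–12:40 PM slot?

Omar, Hamid, and Hiro can make the full 12:10-12:40 slot — that's 3.

3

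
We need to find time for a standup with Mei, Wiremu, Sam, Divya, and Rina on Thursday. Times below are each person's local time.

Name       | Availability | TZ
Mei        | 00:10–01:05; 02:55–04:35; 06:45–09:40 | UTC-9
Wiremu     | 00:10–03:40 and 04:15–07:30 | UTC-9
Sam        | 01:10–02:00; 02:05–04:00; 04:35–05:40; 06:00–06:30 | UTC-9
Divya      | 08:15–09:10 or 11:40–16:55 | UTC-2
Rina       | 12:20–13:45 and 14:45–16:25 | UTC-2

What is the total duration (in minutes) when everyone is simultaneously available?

Mei in UTC: 09:10-10:05, 11:55-13:35, 15:45-18:40 (add 9h to convert from UTC-9).
Wiremu in UTC: 09:10-12:40, 13:15-16:30 (add 9h to convert from UTC-9).
Sam in UTC: 10:10-11:00, 11:05-13:00, 13:35-14:40, 15:00-15:30 (add 9h to convert from UTC-9).
Divya in UTC: 10:15-11:10, 13:40-18:55 (add 2h to convert from UTC-2).
Rina in UTC: 14:20-15:45, 16:45-18:25 (add 2h to convert from UTC-2).
Mei ∩ Wiremu: 09:10-10:05, 11:55-12:40, 13:15-13:35, 15:45-16:30.
Mei ∩ Wiremu ∩ Sam: 11:55-12:40.
Mei ∩ Wiremu ∩ Sam ∩ Divya: ∅.
Mei ∩ Wiremu ∩ Sam ∩ Divya ∩ Rina: ∅.
There is no time when everyone is free.
There is no common window, so the total is 0 minutes.

0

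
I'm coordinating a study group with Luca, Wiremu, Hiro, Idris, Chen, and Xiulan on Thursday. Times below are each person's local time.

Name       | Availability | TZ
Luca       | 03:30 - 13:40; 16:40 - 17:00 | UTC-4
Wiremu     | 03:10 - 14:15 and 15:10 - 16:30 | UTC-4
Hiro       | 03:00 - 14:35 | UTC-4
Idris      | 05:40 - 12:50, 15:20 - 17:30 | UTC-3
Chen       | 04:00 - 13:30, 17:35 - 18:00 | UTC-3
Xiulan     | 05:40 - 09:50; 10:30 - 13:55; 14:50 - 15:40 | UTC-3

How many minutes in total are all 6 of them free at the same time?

Luca in UTC: 07:30-17:40, 20:40-21:00 (add 4h to convert from UTC-4).
Wiremu in UTC: 07:10-18:15, 19:10-20:30 (add 4h to convert from UTC-4).
Hiro in UTC: 07:00-18:35 (add 4h to convert from UTC-4).
Idris in UTC: 08:40-15:50, 18:20-20:30 (add 3h to convert from UTC-3).
Chen in UTC: 07:00-16:30, 20:35-21:00 (add 3h to convert from UTC-3).
Xiulan in UTC: 08:40-12:50, 13:30-16:55, 17:50-18:40 (add 3h to convert from UTC-3).
Luca ∩ Wiremu: 07:30-17:40.
Luca ∩ Wiremu ∩ Hiro: 07:30-17:40.
Luca ∩ Wiremu ∩ Hiro ∩ Idris: 08:40-15:50.
Luca ∩ Wiremu ∩ Hiro ∩ Idris ∩ Chen: 08:40-15:50.
Luca ∩ Wiremu ∩ Hiro ∩ Idris ∩ Chen ∩ Xiulan: 08:40-12:50, 13:30-15:50.
So the common availability across everyone is 08:40-12:50, 13:30-15:50.
Summing the common windows: 250 + 140 = 390 minutes.

390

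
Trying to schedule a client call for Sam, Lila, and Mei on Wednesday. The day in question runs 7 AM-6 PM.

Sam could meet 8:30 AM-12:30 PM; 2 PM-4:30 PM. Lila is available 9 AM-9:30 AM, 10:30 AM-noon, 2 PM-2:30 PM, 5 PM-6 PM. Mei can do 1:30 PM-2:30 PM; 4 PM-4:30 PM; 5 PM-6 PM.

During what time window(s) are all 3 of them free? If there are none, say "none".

14:00-14:30

Sam ∩ Lila: 09:00-09:30, 10:30-12:00, 14:00-14:30.
Sam ∩ Lila ∩ Mei: 14:00-14:30.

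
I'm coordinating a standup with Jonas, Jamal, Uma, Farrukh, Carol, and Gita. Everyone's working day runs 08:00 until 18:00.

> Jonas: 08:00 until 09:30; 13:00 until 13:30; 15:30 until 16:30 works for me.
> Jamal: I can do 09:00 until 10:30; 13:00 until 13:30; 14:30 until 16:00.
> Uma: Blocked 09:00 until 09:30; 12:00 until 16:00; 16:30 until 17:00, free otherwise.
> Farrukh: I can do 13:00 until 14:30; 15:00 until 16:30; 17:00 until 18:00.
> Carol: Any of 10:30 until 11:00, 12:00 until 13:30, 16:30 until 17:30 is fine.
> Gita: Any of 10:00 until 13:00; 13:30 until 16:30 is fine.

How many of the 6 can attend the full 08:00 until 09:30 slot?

Jonas free: 08:00-09:30, 13:00-13:30, 15:30-16:30.
Jamal free: 09:00-10:30, 13:00-13:30, 14:30-16:00.
Uma free: 08:00-09:00, 09:30-12:00, 16:00-16:30, 17:00-18:00 (invert busy blocks within the working day).
Farrukh free: 13:00-14:30, 15:00-16:30, 17:00-18:00.
Carol free: 10:30-11:00, 12:00-13:30, 16:30-17:30.
Gita free: 10:00-13:00, 13:30-16:30.
Jonas can make the full 08:00-09:30 slot — that's 1.

1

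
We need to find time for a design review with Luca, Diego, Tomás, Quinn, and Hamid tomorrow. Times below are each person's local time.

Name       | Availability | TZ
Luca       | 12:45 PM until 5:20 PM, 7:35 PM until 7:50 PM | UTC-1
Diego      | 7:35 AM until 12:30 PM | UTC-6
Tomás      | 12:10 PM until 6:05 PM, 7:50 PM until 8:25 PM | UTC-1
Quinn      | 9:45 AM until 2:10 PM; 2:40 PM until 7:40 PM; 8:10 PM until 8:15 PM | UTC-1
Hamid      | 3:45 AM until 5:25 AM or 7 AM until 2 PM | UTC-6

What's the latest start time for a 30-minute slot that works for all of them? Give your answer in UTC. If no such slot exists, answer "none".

17:50

Luca in UTC: 13:45-18:20, 20:35-20:50 (add 1h to convert from UTC-1).
Diego in UTC: 13:35-18:30 (add 6h to convert from UTC-6).
Tomás in UTC: 13:10-19:05, 20:50-21:25 (add 1h to convert from UTC-1).
Quinn in UTC: 10:45-15:10, 15:40-20:40, 21:10-21:15 (add 1h to convert from UTC-1).
Hamid in UTC: 09:45-11:25, 13:00-20:00 (add 6h to convert from UTC-6).
Luca ∩ Diego: 13:45-18:20.
Luca ∩ Diego ∩ Tomás: 13:45-18:20.
Luca ∩ Diego ∩ Tomás ∩ Quinn: 13:45-15:10, 15:40-18:20.
Luca ∩ Diego ∩ Tomás ∩ Quinn ∩ Hamid: 13:45-15:10, 15:40-18:20.
The last common window of at least 30 minutes is 15:40-18:20; a 30-minute meeting can start as late as 17:50 and still end by 18:20.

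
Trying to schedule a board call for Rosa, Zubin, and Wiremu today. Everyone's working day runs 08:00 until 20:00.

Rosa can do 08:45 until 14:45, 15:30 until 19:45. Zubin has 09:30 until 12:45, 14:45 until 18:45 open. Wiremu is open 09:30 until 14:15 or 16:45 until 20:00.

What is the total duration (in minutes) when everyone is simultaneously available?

315

Rosa ∩ Zubin: 09:30-12:45, 15:30-18:45.
Rosa ∩ Zubin ∩ Wiremu: 09:30-12:45, 16:45-18:45.
Summing the common windows: 195 + 120 = 315 minutes.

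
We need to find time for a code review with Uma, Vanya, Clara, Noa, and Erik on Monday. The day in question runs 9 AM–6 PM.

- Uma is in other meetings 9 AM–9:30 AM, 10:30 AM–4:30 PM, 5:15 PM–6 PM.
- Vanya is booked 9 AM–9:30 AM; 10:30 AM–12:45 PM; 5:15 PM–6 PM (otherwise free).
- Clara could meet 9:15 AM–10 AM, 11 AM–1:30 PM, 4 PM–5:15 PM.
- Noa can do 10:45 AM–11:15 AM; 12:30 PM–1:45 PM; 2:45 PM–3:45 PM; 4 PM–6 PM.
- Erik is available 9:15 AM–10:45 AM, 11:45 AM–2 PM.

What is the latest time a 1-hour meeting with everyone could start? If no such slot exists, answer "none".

none

Uma free: 09:30-10:30, 16:30-17:15 (invert busy blocks within the working day).
Vanya free: 09:30-10:30, 12:45-17:15 (invert busy blocks within the working day).
Clara free: 09:15-10:00, 11:00-13:30, 16:00-17:15.
Noa free: 10:45-11:15, 12:30-13:45, 14:45-15:45, 16:00-18:00.
Erik free: 09:15-10:45, 11:45-14:00.
Uma ∩ Vanya: 09:30-10:30, 16:30-17:15.
Uma ∩ Vanya ∩ Clara: 09:30-10:00, 16:30-17:15.
Uma ∩ Vanya ∩ Clara ∩ Noa: 16:30-17:15.
Uma ∩ Vanya ∩ Clara ∩ Noa ∩ Erik: ∅.
There is no time when everyone is free.
No common window is at least 60 minutes long.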